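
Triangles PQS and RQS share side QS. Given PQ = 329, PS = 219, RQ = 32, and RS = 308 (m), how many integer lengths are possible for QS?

From triangle PQS: 110 < QS < 548.
From triangle RQS: 276 < QS < 340.
Intersection: 276 < QS < 340, so integers 277 through 339: 63 values.

63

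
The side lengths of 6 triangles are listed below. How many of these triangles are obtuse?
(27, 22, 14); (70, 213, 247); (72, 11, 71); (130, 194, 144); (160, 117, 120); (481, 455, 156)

(27,22,14): 14²+22² = 680 < 729 = 27² → obtuse
(70,213,247): 70²+213² = 50269 < 61009 = 247² → obtuse
(72,11,71): 11²+71² = 5162 < 5184 = 72² → obtuse
(130,194,144): 130²+144² = 37636 = 194² → right
(160,117,120): 117²+120² = 28089 > 25600 = 160² → acute
(481,455,156): 156²+455² = 231361 = 481² → right
3 of the 6 are obtuse.

3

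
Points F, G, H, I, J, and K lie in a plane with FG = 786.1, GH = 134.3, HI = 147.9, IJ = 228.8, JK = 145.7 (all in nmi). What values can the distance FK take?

The maximum is all hops collinear in one direction: 786.1 + 134.3 + 147.9 + 228.8 + 145.7 = 1442.8.
The longest hop is 786.1; the others sum to 656.7. Folding the others back against it leaves at least 786.1 − 656.7 = 129.4.

129.4 ≤ FK ≤ 1442.8 nmi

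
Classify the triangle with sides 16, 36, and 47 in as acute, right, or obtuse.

obtuse

Compare the square of the longest side to the sum of squares of the other two: 16² + 36² = 1552 < 2209 = 47².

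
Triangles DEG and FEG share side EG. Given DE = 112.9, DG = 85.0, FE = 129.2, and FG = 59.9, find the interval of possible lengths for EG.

From triangle DEG: |112.9 − 85.0| < EG < 112.9 + 85.0, i.e. 27.9 < EG < 197.9.
From triangle FEG: 69.3 < EG < 189.1.
Both must hold, so EG lies in the intersection.

69.3 < EG < 189.1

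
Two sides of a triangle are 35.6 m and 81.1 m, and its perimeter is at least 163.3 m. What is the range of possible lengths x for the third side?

46.6 ≤ x < 116.7

Triangle inequality alone gives 45.5 < x < 116.7.
The perimeter condition gives x ≥ 163.3 − 35.6 − 81.1 = 46.6.
Intersecting the two: 46.6 ≤ x < 116.7.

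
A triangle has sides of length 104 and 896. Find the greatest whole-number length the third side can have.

999

The third side must be strictly less than 104 + 896 = 1000.
The largest integer below 1000 is 999.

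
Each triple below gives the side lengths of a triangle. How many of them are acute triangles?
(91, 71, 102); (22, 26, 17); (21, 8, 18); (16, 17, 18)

(91,71,102): 71²+91² = 13322 > 10404 = 102² → acute
(22,26,17): 17²+22² = 773 > 676 = 26² → acute
(21,8,18): 8²+18² = 388 < 441 = 21² → obtuse
(16,17,18): 16²+17² = 545 > 324 = 18² → acute
3 of the 4 are acute.

3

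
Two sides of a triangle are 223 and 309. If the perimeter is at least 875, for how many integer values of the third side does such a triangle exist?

189

Triangle inequality: 86 < x < 532. Perimeter ≥ 875 gives x ≥ 875 − 223 − 309 = 343.
So 343 ≤ x < 532; integers 343 through 531: 189 values.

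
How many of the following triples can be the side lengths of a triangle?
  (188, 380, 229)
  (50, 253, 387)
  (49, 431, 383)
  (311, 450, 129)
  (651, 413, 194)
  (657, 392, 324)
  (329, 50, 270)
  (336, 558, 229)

4

(188,229,380): 188+229 > 380 → valid
(50,253,387): 50+253 ≤ 387 → not valid
(49,383,431): 49+383 > 431 → valid
(129,311,450): 129+311 ≤ 450 → not valid
(194,413,651): 194+413 ≤ 651 → not valid
(324,392,657): 324+392 > 657 → valid
(50,270,329): 50+270 ≤ 329 → not valid
(229,336,558): 229+336 > 558 → valid
4 of the 8 triples form a triangle.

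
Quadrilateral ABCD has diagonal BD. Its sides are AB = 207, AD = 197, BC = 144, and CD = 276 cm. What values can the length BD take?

From triangle ABD: |207 − 197| < BD < 207 + 197, i.e. 10 < BD < 404.
From triangle CBD: 132 < BD < 420.
Both must hold, so BD lies in the intersection.

132 < BD < 404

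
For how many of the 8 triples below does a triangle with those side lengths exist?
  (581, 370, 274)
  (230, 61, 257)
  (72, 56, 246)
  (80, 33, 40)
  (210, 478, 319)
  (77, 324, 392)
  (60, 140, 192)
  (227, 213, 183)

6

(274,370,581): 274+370 > 581 → valid
(61,230,257): 61+230 > 257 → valid
(56,72,246): 56+72 ≤ 246 → not valid
(33,40,80): 33+40 ≤ 80 → not valid
(210,319,478): 210+319 > 478 → valid
(77,324,392): 77+324 > 392 → valid
(60,140,192): 60+140 > 192 → valid
(183,213,227): 183+213 > 227 → valid
6 of the 8 triples form a triangle.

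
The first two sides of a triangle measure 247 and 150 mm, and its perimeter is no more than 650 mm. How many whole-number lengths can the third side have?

Triangle inequality: 97 < x < 397. Perimeter ≤ 650 gives x ≤ 650 − 247 − 150 = 253.
So 97 < x ≤ 253; integers 98 through 253: 156 values.

156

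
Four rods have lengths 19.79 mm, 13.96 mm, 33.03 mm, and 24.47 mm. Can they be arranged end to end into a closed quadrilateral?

A quadrilateral exists iff every side is shorter than the sum of the others — equivalently, the longest side is less than the sum of the rest.
Longest side 33.03 < 58.22 (sum of the remaining 3), so yes.

Yes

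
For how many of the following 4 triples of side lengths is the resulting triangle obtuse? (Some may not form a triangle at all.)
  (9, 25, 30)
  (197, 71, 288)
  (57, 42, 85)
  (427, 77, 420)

2

(9,25,30): 9²+25² = 706 < 900 = 30² → obtuse
(197,71,288): 71+197 ≤ 288, not a triangle
(57,42,85): 42²+57² = 5013 < 7225 = 85² → obtuse
(427,77,420): 77²+420² = 182329 = 427² → right
2 of the 4 are obtuse.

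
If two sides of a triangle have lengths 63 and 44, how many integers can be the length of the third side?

87

The third side lies in the open interval (19, 107).
Integers from 20 to 106 inclusive: 106 − 20 + 1 = 87.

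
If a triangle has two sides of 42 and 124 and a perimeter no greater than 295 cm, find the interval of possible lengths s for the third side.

82 < s ≤ 129 cm

Triangle inequality alone gives 82 < s < 166.
The perimeter condition gives s ≤ 295 − 42 − 124 = 129.
Intersecting the two: 82 < s ≤ 129.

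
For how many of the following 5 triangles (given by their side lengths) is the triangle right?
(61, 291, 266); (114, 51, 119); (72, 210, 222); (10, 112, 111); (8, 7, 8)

(61,291,266): 61²+266² = 74477 < 84681 = 291² → obtuse
(114,51,119): 51²+114² = 15597 > 14161 = 119² → acute
(72,210,222): 72²+210² = 49284 = 222² → right
(10,112,111): 10²+111² = 12421 < 12544 = 112² → obtuse
(8,7,8): 7²+8² = 113 > 64 = 8² → acute
1 of the 5 is right.

1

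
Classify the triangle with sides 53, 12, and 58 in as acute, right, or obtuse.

Compare the square of the longest side to the sum of squares of the other two: 12² + 53² = 2953 < 3364 = 58².

obtuse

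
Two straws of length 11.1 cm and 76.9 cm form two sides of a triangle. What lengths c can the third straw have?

65.8 < c < 88.0 (cm)

By the triangle inequality, c must be less than 11.1 + 76.9 = 88.0 and greater than |11.1 − 76.9| = 65.8.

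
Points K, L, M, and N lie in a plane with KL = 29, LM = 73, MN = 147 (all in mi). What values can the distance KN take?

The maximum is all hops collinear in one direction: 29 + 73 + 147 = 249.
The longest hop is 147; the others sum to 102. Folding the others back against it leaves at least 147 − 102 = 45.

45 ≤ KN ≤ 249 mi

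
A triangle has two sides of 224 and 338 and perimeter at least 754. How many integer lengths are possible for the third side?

370

Triangle inequality: 114 < x < 562. Perimeter ≥ 754 gives x ≥ 754 − 224 − 338 = 192.
So 192 ≤ x < 562; integers 192 through 561: 370 values.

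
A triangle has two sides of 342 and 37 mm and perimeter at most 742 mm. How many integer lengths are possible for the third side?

58

Triangle inequality: 305 < x < 379. Perimeter ≤ 742 gives x ≤ 742 − 342 − 37 = 363.
So 305 < x ≤ 363; integers 306 through 363: 58 values.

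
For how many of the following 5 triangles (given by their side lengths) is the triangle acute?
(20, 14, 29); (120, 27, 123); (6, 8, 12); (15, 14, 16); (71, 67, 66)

2

(20,14,29): 14²+20² = 596 < 841 = 29² → obtuse
(120,27,123): 27²+120² = 15129 = 123² → right
(6,8,12): 6²+8² = 100 < 144 = 12² → obtuse
(15,14,16): 14²+15² = 421 > 256 = 16² → acute
(71,67,66): 66²+67² = 8845 > 5041 = 71² → acute
2 of the 5 are acute.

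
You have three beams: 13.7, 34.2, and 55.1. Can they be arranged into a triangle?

The longest side is 55.1, but the other two sum to only 47.9.
47.9 < 55.1, so the triangle inequality fails.

No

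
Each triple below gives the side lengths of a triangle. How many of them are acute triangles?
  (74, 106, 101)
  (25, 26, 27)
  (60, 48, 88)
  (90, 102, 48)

2

(74,106,101): 74²+101² = 15677 > 11236 = 106² → acute
(25,26,27): 25²+26² = 1301 > 729 = 27² → acute
(60,48,88): 48²+60² = 5904 < 7744 = 88² → obtuse
(90,102,48): 48²+90² = 10404 = 102² → right
2 of the 4 are acute.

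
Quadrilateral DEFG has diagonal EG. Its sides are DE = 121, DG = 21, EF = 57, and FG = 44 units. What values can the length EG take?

100 < EG < 101

From triangle DEG: |121 − 21| < EG < 121 + 21, i.e. 100 < EG < 142.
From triangle FEG: 13 < EG < 101.
Both must hold, so EG lies in the intersection.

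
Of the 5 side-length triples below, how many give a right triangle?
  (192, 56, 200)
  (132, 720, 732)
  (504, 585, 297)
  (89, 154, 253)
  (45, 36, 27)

(192,56,200): 56²+192² = 40000 = 200² → right
(132,720,732): 132²+720² = 535824 = 732² → right
(504,585,297): 297²+504² = 342225 = 585² → right
(89,154,253): 89+154 ≤ 253, not a triangle
(45,36,27): 27²+36² = 2025 = 45² → right
4 of the 5 are right.

4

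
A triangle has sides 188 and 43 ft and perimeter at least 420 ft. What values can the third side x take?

Triangle inequality alone gives 145 < x < 231.
The perimeter condition gives x ≥ 420 − 188 − 43 = 189.
Intersecting the two: 189 ≤ x < 231.

189 ≤ x < 231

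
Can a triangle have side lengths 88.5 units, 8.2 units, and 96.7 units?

The two shorter sides sum to 96.7, exactly equal to the longest side 96.7.
That gives only a degenerate (flat) triangle — the inequality must be strict.

No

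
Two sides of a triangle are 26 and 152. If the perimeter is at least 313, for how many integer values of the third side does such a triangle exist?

43

Triangle inequality: 126 < x < 178. Perimeter ≥ 313 gives x ≥ 313 − 26 − 152 = 135.
So 135 ≤ x < 178; integers 135 through 177: 43 values.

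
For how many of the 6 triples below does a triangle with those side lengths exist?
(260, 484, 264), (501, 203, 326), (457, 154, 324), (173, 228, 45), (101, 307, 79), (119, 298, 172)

3

(260,264,484): 260+264 > 484 → valid
(203,326,501): 203+326 > 501 → valid
(154,324,457): 154+324 > 457 → valid
(45,173,228): 45+173 ≤ 228 → not valid
(79,101,307): 79+101 ≤ 307 → not valid
(119,172,298): 119+172 ≤ 298 → not valid
3 of the 6 triples form a triangle.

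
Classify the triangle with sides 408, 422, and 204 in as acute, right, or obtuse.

Compare the square of the longest side to the sum of squares of the other two: 204² + 408² = 208080 > 178084 = 422².

acute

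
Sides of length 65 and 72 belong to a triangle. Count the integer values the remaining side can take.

129

The third side lies in the open interval (7, 137).
Integers from 8 to 136 inclusive: 136 − 8 + 1 = 129.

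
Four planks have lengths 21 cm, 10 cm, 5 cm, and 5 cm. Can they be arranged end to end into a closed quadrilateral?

For a quadrilateral, each side must be shorter than the sum of the others.
Here the longest side is 21, but the remaining 3 sides sum to only 20.

No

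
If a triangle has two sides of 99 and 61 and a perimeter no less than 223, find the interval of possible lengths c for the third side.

Triangle inequality alone gives 38 < c < 160.
The perimeter condition gives c ≥ 223 − 99 − 61 = 63.
Intersecting the two: 63 ≤ c < 160.

63 ≤ c < 160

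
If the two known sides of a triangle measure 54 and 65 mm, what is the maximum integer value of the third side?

The third side must be strictly less than 54 + 65 = 119.
The largest integer below 119 is 118.

118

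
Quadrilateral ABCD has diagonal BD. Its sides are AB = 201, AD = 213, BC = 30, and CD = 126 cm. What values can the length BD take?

From triangle ABD: |201 − 213| < BD < 201 + 213, i.e. 12 < BD < 414.
From triangle CBD: 96 < BD < 156.
Both must hold, so BD lies in the intersection.

96 < BD < 156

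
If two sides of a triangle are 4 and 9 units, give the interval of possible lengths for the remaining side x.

5 < x < 13 (units)

By the triangle inequality, x must be less than 4 + 9 = 13 and greater than |4 − 9| = 5.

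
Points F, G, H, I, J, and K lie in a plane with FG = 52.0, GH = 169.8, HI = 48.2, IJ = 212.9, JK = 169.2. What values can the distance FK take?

The maximum is all hops collinear in one direction: 52.0 + 169.8 + 48.2 + 212.9 + 169.2 = 652.1.
The longest hop is 212.9; the others sum to 439.2. Since 212.9 ≤ 439.2, the path can fold back on itself completely, so the minimum distance is 0.

0 ≤ FK ≤ 652.1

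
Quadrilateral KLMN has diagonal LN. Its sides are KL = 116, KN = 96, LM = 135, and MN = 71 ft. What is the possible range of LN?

From triangle KLN: |116 − 96| < LN < 116 + 96, i.e. 20 < LN < 212.
From triangle MLN: 64 < LN < 206.
Both must hold, so LN lies in the intersection.

64 < LN < 206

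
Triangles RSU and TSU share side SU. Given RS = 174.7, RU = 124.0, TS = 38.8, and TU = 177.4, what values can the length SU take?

138.6 < SU < 216.2

From triangle RSU: |174.7 − 124.0| < SU < 174.7 + 124.0, i.e. 50.7 < SU < 298.7.
From triangle TSU: 138.6 < SU < 216.2.
Both must hold, so SU lies in the intersection.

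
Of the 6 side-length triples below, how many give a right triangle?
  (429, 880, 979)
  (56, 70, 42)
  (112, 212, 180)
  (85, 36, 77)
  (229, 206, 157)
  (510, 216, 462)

5

(429,880,979): 429²+880² = 958441 = 979² → right
(56,70,42): 42²+56² = 4900 = 70² → right
(112,212,180): 112²+180² = 44944 = 212² → right
(85,36,77): 36²+77² = 7225 = 85² → right
(229,206,157): 157²+206² = 67085 > 52441 = 229² → acute
(510,216,462): 216²+462² = 260100 = 510² → right
5 of the 6 are right.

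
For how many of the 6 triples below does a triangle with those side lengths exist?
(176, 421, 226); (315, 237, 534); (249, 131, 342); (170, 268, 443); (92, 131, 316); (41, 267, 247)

(176,226,421): 176+226 ≤ 421 → not valid
(237,315,534): 237+315 > 534 → valid
(131,249,342): 131+249 > 342 → valid
(170,268,443): 170+268 ≤ 443 → not valid
(92,131,316): 92+131 ≤ 316 → not valid
(41,247,267): 41+247 > 267 → valid
3 of the 6 triples form a triangle.

3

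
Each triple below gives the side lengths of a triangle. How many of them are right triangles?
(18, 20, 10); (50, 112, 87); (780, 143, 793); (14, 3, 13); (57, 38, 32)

1

(18,20,10): 10²+18² = 424 > 400 = 20² → acute
(50,112,87): 50²+87² = 10069 < 12544 = 112² → obtuse
(780,143,793): 143²+780² = 628849 = 793² → right
(14,3,13): 3²+13² = 178 < 196 = 14² → obtuse
(57,38,32): 32²+38² = 2468 < 3249 = 57² → obtuse
1 of the 5 is right.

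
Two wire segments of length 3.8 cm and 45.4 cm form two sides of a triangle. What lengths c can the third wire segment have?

By the triangle inequality, c must be less than 3.8 + 45.4 = 49.2 and greater than |3.8 − 45.4| = 41.6.

41.6 < c < 49.2 (cm)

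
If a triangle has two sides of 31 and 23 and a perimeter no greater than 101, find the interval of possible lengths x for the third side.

Triangle inequality alone gives 8 < x < 54.
The perimeter condition gives x ≤ 101 − 31 − 23 = 47.
Intersecting the two: 8 < x ≤ 47.

8 < x ≤ 47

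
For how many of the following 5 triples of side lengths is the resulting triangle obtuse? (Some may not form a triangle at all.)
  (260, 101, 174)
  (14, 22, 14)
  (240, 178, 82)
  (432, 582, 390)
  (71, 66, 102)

4

(260,101,174): 101²+174² = 40477 < 67600 = 260² → obtuse
(14,22,14): 14²+14² = 392 < 484 = 22² → obtuse
(240,178,82): 82²+178² = 38408 < 57600 = 240² → obtuse
(432,582,390): 390²+432² = 338724 = 582² → right
(71,66,102): 66²+71² = 9397 < 10404 = 102² → obtuse
4 of the 5 are obtuse.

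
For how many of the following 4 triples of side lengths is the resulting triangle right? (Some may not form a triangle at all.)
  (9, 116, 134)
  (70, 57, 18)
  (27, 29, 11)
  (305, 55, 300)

1

(9,116,134): 9+116 ≤ 134, not a triangle
(70,57,18): 18²+57² = 3573 < 4900 = 70² → obtuse
(27,29,11): 11²+27² = 850 > 841 = 29² → acute
(305,55,300): 55²+300² = 93025 = 305² → right
1 of the 4 is right.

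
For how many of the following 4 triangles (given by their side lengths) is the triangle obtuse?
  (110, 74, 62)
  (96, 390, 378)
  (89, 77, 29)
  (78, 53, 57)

(110,74,62): 62²+74² = 9320 < 12100 = 110² → obtuse
(96,390,378): 96²+378² = 152100 = 390² → right
(89,77,29): 29²+77² = 6770 < 7921 = 89² → obtuse
(78,53,57): 53²+57² = 6058 < 6084 = 78² → obtuse
3 of the 4 are obtuse.

3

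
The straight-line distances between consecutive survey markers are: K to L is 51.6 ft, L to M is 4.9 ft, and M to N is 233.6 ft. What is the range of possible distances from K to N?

The maximum is all hops collinear in one direction: 51.6 + 4.9 + 233.6 = 290.1.
The longest hop is 233.6; the others sum to 56.5. Folding the others back against it leaves at least 233.6 − 56.5 = 177.1.

177.1 ≤ KN ≤ 290.1 ft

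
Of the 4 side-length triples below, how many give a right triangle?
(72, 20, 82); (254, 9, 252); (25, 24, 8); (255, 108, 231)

1

(72,20,82): 20²+72² = 5584 < 6724 = 82² → obtuse
(254,9,252): 9²+252² = 63585 < 64516 = 254² → obtuse
(25,24,8): 8²+24² = 640 > 625 = 25² → acute
(255,108,231): 108²+231² = 65025 = 255² → right
1 of the 4 is right.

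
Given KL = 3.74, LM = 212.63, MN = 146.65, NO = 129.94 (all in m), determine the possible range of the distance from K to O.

The maximum is all hops collinear in one direction: 3.74 + 212.63 + 146.65 + 129.94 = 492.96.
The longest hop is 212.63; the others sum to 280.33. Since 212.63 ≤ 280.33, the path can fold back on itself completely, so the minimum distance is 0.

0 ≤ KO ≤ 492.96 m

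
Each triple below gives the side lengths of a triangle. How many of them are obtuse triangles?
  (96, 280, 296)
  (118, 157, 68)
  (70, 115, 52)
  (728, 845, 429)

2

(96,280,296): 96²+280² = 87616 = 296² → right
(118,157,68): 68²+118² = 18548 < 24649 = 157² → obtuse
(70,115,52): 52²+70² = 7604 < 13225 = 115² → obtuse
(728,845,429): 429²+728² = 714025 = 845² → right
2 of the 4 are obtuse.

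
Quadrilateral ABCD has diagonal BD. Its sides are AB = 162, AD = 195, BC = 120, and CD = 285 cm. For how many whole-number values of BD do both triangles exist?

191

From triangle ABD: 33 < BD < 357.
From triangle CBD: 165 < BD < 405.
Intersection: 165 < BD < 357, so integers 166 through 356: 191 values.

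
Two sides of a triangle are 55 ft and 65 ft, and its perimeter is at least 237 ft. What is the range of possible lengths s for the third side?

Triangle inequality alone gives 10 < s < 120.
The perimeter condition gives s ≥ 237 − 55 − 65 = 117.
Intersecting the two: 117 ≤ s < 120.

117 ≤ s < 120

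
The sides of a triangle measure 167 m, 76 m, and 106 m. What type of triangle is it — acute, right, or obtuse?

obtuse

Compare the square of the longest side to the sum of squares of the other two: 76² + 106² = 17012 < 27889 = 167².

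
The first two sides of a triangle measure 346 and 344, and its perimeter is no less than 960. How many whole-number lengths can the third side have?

Triangle inequality: 2 < x < 690. Perimeter ≥ 960 gives x ≥ 960 − 346 − 344 = 270.
So 270 ≤ x < 690; integers 270 through 689: 420 values.

420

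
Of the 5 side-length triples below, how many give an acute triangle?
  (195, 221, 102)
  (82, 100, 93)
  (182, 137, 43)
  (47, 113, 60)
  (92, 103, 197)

(195,221,102): 102²+195² = 48429 < 48841 = 221² → obtuse
(82,100,93): 82²+93² = 15373 > 10000 = 100² → acute
(182,137,43): 43+137 ≤ 182, not a triangle
(47,113,60): 47+60 ≤ 113, not a triangle
(92,103,197): 92+103 ≤ 197, not a triangle
1 of the 5 is acute.

1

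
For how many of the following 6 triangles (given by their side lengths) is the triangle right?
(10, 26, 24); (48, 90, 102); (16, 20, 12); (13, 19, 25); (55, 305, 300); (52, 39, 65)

5

(10,26,24): 10²+24² = 676 = 26² → right
(48,90,102): 48²+90² = 10404 = 102² → right
(16,20,12): 12²+16² = 400 = 20² → right
(13,19,25): 13²+19² = 530 < 625 = 25² → obtuse
(55,305,300): 55²+300² = 93025 = 305² → right
(52,39,65): 39²+52² = 4225 = 65² → right
5 of the 6 are right.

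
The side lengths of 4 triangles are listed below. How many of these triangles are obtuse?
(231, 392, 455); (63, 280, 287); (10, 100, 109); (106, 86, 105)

(231,392,455): 231²+392² = 207025 = 455² → right
(63,280,287): 63²+280² = 82369 = 287² → right
(10,100,109): 10²+100² = 10100 < 11881 = 109² → obtuse
(106,86,105): 86²+105² = 18421 > 11236 = 106² → acute
1 of the 4 is obtuse.

1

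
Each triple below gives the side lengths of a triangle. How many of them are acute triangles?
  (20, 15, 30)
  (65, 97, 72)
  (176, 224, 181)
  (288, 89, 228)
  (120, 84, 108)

(20,15,30): 15²+20² = 625 < 900 = 30² → obtuse
(65,97,72): 65²+72² = 9409 = 97² → right
(176,224,181): 176²+181² = 63737 > 50176 = 224² → acute
(288,89,228): 89²+228² = 59905 < 82944 = 288² → obtuse
(120,84,108): 84²+108² = 18720 > 14400 = 120² → acute
2 of the 5 are acute.

2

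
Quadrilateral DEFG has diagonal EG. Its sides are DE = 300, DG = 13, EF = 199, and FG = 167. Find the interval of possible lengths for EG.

From triangle DEG: |300 − 13| < EG < 300 + 13, i.e. 287 < EG < 313.
From triangle FEG: 32 < EG < 366.
Both must hold, so EG lies in the intersection.

287 < EG < 313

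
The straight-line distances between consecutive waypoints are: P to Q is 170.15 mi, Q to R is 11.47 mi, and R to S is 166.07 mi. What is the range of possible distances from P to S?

The maximum is all hops collinear in one direction: 170.15 + 11.47 + 166.07 = 347.69.
The longest hop is 170.15; the others sum to 177.54. Since 170.15 ≤ 177.54, the path can fold back on itself completely, so the minimum distance is 0.

0 ≤ PS ≤ 347.69 mi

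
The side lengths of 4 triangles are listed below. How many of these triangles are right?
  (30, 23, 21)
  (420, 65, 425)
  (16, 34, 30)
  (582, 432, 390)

(30,23,21): 21²+23² = 970 > 900 = 30² → acute
(420,65,425): 65²+420² = 180625 = 425² → right
(16,34,30): 16²+30² = 1156 = 34² → right
(582,432,390): 390²+432² = 338724 = 582² → right
3 of the 4 are right.

3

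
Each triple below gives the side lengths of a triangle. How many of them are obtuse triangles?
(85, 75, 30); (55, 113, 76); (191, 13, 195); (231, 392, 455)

(85,75,30): 30²+75² = 6525 < 7225 = 85² → obtuse
(55,113,76): 55²+76² = 8801 < 12769 = 113² → obtuse
(191,13,195): 13²+191² = 36650 < 38025 = 195² → obtuse
(231,392,455): 231²+392² = 207025 = 455² → right
3 of the 4 are obtuse.

3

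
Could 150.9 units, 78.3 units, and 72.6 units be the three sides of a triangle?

No

The two shorter sides sum to 150.9, exactly equal to the longest side 150.9.
That gives only a degenerate (flat) triangle — the inequality must be strict.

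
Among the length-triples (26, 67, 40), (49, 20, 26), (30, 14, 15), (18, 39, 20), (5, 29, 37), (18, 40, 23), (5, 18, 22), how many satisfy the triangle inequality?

(26,40,67): 26+40 ≤ 67 → not valid
(20,26,49): 20+26 ≤ 49 → not valid
(14,15,30): 14+15 ≤ 30 → not valid
(18,20,39): 18+20 ≤ 39 → not valid
(5,29,37): 5+29 ≤ 37 → not valid
(18,23,40): 18+23 > 40 → valid
(5,18,22): 5+18 > 22 → valid
2 of the 7 triples form a triangle.

2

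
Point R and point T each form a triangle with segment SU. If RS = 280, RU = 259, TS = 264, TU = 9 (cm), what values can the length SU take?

From triangle RSU: |280 − 259| < SU < 280 + 259, i.e. 21 < SU < 539.
From triangle TSU: 255 < SU < 273.
Both must hold, so SU lies in the intersection.

255 < SU < 273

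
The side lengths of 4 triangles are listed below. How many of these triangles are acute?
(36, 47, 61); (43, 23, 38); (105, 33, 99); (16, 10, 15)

(36,47,61): 36²+47² = 3505 < 3721 = 61² → obtuse
(43,23,38): 23²+38² = 1973 > 1849 = 43² → acute
(105,33,99): 33²+99² = 10890 < 11025 = 105² → obtuse
(16,10,15): 10²+15² = 325 > 256 = 16² → acute
2 of the 4 are acute.

2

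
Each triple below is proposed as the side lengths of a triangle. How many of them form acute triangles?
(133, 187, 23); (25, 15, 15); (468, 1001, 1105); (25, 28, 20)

(133,187,23): 23+133 ≤ 187, not a triangle
(25,15,15): 15²+15² = 450 < 625 = 25² → obtuse
(468,1001,1105): 468²+1001² = 1221025 = 1105² → right
(25,28,20): 20²+25² = 1025 > 784 = 28² → acute
1 of the 4 is acute.

1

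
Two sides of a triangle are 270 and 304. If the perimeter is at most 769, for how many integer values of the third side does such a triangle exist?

161

Triangle inequality: 34 < x < 574. Perimeter ≤ 769 gives x ≤ 769 − 270 − 304 = 195.
So 34 < x ≤ 195; integers 35 through 195: 161 values.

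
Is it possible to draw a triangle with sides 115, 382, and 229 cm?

No

The longest side is 382, but the other two sum to only 344.
344 < 382, so the triangle inequality fails.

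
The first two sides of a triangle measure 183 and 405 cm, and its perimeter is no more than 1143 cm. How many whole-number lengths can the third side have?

333

Triangle inequality: 222 < x < 588. Perimeter ≤ 1143 gives x ≤ 1143 − 183 − 405 = 555.
So 222 < x ≤ 555; integers 223 through 555: 333 values.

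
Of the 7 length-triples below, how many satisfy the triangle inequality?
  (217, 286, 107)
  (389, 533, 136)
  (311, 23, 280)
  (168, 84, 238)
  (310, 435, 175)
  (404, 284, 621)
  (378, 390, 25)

(107,217,286): 107+217 > 286 → valid
(136,389,533): 136+389 ≤ 533 → not valid
(23,280,311): 23+280 ≤ 311 → not valid
(84,168,238): 84+168 > 238 → valid
(175,310,435): 175+310 > 435 → valid
(284,404,621): 284+404 > 621 → valid
(25,378,390): 25+378 > 390 → valid
5 of the 7 triples form a triangle.

5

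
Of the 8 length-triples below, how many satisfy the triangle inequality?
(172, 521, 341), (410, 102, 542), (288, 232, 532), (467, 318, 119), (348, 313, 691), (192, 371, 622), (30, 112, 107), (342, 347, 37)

(172,341,521): 172+341 ≤ 521 → not valid
(102,410,542): 102+410 ≤ 542 → not valid
(232,288,532): 232+288 ≤ 532 → not valid
(119,318,467): 119+318 ≤ 467 → not valid
(313,348,691): 313+348 ≤ 691 → not valid
(192,371,622): 192+371 ≤ 622 → not valid
(30,107,112): 30+107 > 112 → valid
(37,342,347): 37+342 > 347 → valid
2 of the 8 triples form a triangle.

2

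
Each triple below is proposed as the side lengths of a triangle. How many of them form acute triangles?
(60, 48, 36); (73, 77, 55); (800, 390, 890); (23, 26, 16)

2

(60,48,36): 36²+48² = 3600 = 60² → right
(73,77,55): 55²+73² = 8354 > 5929 = 77² → acute
(800,390,890): 390²+800² = 792100 = 890² → right
(23,26,16): 16²+23² = 785 > 676 = 26² → acute
2 of the 4 are acute.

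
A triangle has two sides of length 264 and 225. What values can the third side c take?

By the triangle inequality, c must be less than 264 + 225 = 489 and greater than |264 − 225| = 39.

39 < c < 489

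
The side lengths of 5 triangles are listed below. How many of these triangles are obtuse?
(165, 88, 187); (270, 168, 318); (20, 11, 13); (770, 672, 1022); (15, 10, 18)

1

(165,88,187): 88²+165² = 34969 = 187² → right
(270,168,318): 168²+270² = 101124 = 318² → right
(20,11,13): 11²+13² = 290 < 400 = 20² → obtuse
(770,672,1022): 672²+770² = 1044484 = 1022² → right
(15,10,18): 10²+15² = 325 > 324 = 18² → acute
1 of the 5 is obtuse.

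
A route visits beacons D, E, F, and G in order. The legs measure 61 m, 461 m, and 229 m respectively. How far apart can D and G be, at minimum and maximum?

The maximum is all hops collinear in one direction: 61 + 461 + 229 = 751.
The longest hop is 461; the others sum to 290. Folding the others back against it leaves at least 461 − 290 = 171.

171 ≤ DG ≤ 751 m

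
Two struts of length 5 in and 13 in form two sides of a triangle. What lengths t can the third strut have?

By the triangle inequality, t must be less than 5 + 13 = 18 and greater than |5 − 13| = 8.

8 < t < 18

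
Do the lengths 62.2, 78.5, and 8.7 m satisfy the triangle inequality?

The longest side is 78.5, but the other two sum to only 70.9.
70.9 < 78.5, so the triangle inequality fails.

No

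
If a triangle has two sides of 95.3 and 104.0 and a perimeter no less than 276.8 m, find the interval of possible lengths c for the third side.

77.5 ≤ c < 199.3

Triangle inequality alone gives 8.7 < c < 199.3.
The perimeter condition gives c ≥ 276.8 − 95.3 − 104.0 = 77.5.
Intersecting the two: 77.5 ≤ c < 199.3.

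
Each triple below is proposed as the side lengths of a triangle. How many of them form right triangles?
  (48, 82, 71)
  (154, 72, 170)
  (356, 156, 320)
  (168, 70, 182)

(48,82,71): 48²+71² = 7345 > 6724 = 82² → acute
(154,72,170): 72²+154² = 28900 = 170² → right
(356,156,320): 156²+320² = 126736 = 356² → right
(168,70,182): 70²+168² = 33124 = 182² → right
3 of the 4 are right.

3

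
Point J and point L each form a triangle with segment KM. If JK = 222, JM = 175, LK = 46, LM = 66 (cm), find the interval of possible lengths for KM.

From triangle JKM: |222 − 175| < KM < 222 + 175, i.e. 47 < KM < 397.
From triangle LKM: 20 < KM < 112.
Both must hold, so KM lies in the intersection.

47 < KM < 112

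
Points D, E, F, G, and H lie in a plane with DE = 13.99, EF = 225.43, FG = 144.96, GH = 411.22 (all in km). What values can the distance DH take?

The maximum is all hops collinear in one direction: 13.99 + 225.43 + 144.96 + 411.22 = 795.60.
The longest hop is 411.22; the others sum to 384.38. Folding the others back against it leaves at least 411.22 − 384.38 = 26.84.

26.84 ≤ DH ≤ 795.60 km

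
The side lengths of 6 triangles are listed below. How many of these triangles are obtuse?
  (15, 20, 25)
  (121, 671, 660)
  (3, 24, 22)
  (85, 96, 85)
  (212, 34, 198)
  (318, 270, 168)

2

(15,20,25): 15²+20² = 625 = 25² → right
(121,671,660): 121²+660² = 450241 = 671² → right
(3,24,22): 3²+22² = 493 < 576 = 24² → obtuse
(85,96,85): 85²+85² = 14450 > 9216 = 96² → acute
(212,34,198): 34²+198² = 40360 < 44944 = 212² → obtuse
(318,270,168): 168²+270² = 101124 = 318² → right
2 of the 6 are obtuse.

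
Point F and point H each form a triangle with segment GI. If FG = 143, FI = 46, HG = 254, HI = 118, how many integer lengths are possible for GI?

52

From triangle FGI: 97 < GI < 189.
From triangle HGI: 136 < GI < 372.
Intersection: 136 < GI < 189, so integers 137 through 188: 52 values.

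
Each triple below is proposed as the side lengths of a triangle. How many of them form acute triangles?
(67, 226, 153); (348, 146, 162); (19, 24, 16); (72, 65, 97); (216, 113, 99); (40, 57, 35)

(67,226,153): 67+153 ≤ 226, not a triangle
(348,146,162): 146+162 ≤ 348, not a triangle
(19,24,16): 16²+19² = 617 > 576 = 24² → acute
(72,65,97): 65²+72² = 9409 = 97² → right
(216,113,99): 99+113 ≤ 216, not a triangle
(40,57,35): 35²+40² = 2825 < 3249 = 57² → obtuse
1 of the 6 is acute.

1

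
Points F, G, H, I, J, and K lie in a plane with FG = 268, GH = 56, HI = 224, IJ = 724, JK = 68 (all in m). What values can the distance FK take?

108 ≤ FK ≤ 1340 m

The maximum is all hops collinear in one direction: 268 + 56 + 224 + 724 + 68 = 1340.
The longest hop is 724; the others sum to 616. Folding the others back against it leaves at least 724 − 616 = 108.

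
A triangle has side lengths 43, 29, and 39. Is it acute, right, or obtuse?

acute

Compare the square of the longest side to the sum of squares of the other two: 29² + 39² = 2362 > 1849 = 43².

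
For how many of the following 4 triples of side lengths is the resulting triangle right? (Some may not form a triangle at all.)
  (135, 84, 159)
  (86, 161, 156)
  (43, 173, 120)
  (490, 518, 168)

(135,84,159): 84²+135² = 25281 = 159² → right
(86,161,156): 86²+156² = 31732 > 25921 = 161² → acute
(43,173,120): 43+120 ≤ 173, not a triangle
(490,518,168): 168²+490² = 268324 = 518² → right
2 of the 4 are right.

2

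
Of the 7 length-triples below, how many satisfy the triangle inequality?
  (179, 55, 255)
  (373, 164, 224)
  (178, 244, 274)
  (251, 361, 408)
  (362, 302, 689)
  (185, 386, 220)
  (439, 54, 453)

(55,179,255): 55+179 ≤ 255 → not valid
(164,224,373): 164+224 > 373 → valid
(178,244,274): 178+244 > 274 → valid
(251,361,408): 251+361 > 408 → valid
(302,362,689): 302+362 ≤ 689 → not valid
(185,220,386): 185+220 > 386 → valid
(54,439,453): 54+439 > 453 → valid
5 of the 7 triples form a triangle.

5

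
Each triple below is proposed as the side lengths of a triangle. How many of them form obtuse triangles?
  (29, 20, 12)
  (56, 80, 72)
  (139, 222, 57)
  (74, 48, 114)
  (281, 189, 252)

(29,20,12): 12²+20² = 544 < 841 = 29² → obtuse
(56,80,72): 56²+72² = 8320 > 6400 = 80² → acute
(139,222,57): 57+139 ≤ 222, not a triangle
(74,48,114): 48²+74² = 7780 < 12996 = 114² → obtuse
(281,189,252): 189²+252² = 99225 > 78961 = 281² → acute
2 of the 5 are obtuse.

2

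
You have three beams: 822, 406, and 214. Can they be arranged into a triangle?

No

The longest side is 822, but the other two sum to only 620.
620 < 822, so the triangle inequality fails.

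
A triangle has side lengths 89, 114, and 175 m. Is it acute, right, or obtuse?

Compare the square of the longest side to the sum of squares of the other two: 89² + 114² = 20917 < 30625 = 175².

obtuse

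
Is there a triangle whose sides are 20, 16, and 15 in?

The longest side is 20, and the other two sum to 31.
Since 31 > 20, the triangle inequality holds.

Yes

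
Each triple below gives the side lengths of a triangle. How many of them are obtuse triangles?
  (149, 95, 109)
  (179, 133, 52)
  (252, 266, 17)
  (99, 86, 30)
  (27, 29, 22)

4

(149,95,109): 95²+109² = 20906 < 22201 = 149² → obtuse
(179,133,52): 52²+133² = 20393 < 32041 = 179² → obtuse
(252,266,17): 17²+252² = 63793 < 70756 = 266² → obtuse
(99,86,30): 30²+86² = 8296 < 9801 = 99² → obtuse
(27,29,22): 22²+27² = 1213 > 841 = 29² → acute
4 of the 5 are obtuse.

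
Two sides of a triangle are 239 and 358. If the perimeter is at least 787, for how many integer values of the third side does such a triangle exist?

407

Triangle inequality: 119 < x < 597. Perimeter ≥ 787 gives x ≥ 787 − 239 − 358 = 190.
So 190 ≤ x < 597; integers 190 through 596: 407 values.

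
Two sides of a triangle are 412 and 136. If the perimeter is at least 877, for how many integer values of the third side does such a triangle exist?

Triangle inequality: 276 < x < 548. Perimeter ≥ 877 gives x ≥ 877 − 412 − 136 = 329.
So 329 ≤ x < 548; integers 329 through 547: 219 values.

219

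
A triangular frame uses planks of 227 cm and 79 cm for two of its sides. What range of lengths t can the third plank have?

By the triangle inequality, t must be less than 227 + 79 = 306 and greater than |227 − 79| = 148.

148 < t < 306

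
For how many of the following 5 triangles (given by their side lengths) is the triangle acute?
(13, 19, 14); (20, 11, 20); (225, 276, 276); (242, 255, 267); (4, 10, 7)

(13,19,14): 13²+14² = 365 > 361 = 19² → acute
(20,11,20): 11²+20² = 521 > 400 = 20² → acute
(225,276,276): 225²+276² = 126801 > 76176 = 276² → acute
(242,255,267): 242²+255² = 123589 > 71289 = 267² → acute
(4,10,7): 4²+7² = 65 < 100 = 10² → obtuse
4 of the 5 are acute.

4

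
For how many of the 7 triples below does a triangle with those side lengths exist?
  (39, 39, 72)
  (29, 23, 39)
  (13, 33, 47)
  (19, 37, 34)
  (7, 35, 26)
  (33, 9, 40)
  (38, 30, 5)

4

(39,39,72): 39+39 > 72 → valid
(23,29,39): 23+29 > 39 → valid
(13,33,47): 13+33 ≤ 47 → not valid
(19,34,37): 19+34 > 37 → valid
(7,26,35): 7+26 ≤ 35 → not valid
(9,33,40): 9+33 > 40 → valid
(5,30,38): 5+30 ≤ 38 → not valid
4 of the 7 triples form a triangle.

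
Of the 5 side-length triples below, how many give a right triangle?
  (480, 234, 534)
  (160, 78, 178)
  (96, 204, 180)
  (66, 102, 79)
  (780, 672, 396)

4

(480,234,534): 234²+480² = 285156 = 534² → right
(160,78,178): 78²+160² = 31684 = 178² → right
(96,204,180): 96²+180² = 41616 = 204² → right
(66,102,79): 66²+79² = 10597 > 10404 = 102² → acute
(780,672,396): 396²+672² = 608400 = 780² → right
4 of the 5 are right.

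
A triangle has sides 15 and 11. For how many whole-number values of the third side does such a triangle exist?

21

The third side lies in the open interval (4, 26).
Integers from 5 to 25 inclusive: 25 − 5 + 1 = 21.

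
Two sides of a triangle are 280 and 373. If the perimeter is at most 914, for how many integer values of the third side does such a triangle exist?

168

Triangle inequality: 93 < x < 653. Perimeter ≤ 914 gives x ≤ 914 − 280 − 373 = 261.
So 93 < x ≤ 261; integers 94 through 261: 168 values.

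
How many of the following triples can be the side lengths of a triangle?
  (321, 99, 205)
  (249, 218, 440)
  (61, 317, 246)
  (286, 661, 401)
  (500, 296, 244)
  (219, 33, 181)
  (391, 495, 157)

4

(99,205,321): 99+205 ≤ 321 → not valid
(218,249,440): 218+249 > 440 → valid
(61,246,317): 61+246 ≤ 317 → not valid
(286,401,661): 286+401 > 661 → valid
(244,296,500): 244+296 > 500 → valid
(33,181,219): 33+181 ≤ 219 → not valid
(157,391,495): 157+391 > 495 → valid
4 of the 7 triples form a triangle.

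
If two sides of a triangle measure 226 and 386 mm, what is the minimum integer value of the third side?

The third side must be strictly greater than |226 − 386| = 160.
The smallest integer above 160 is 161.

161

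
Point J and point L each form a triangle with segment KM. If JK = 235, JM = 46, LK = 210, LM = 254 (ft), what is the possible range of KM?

From triangle JKM: |235 − 46| < KM < 235 + 46, i.e. 189 < KM < 281.
From triangle LKM: 44 < KM < 464.
Both must hold, so KM lies in the intersection.

189 < KM < 281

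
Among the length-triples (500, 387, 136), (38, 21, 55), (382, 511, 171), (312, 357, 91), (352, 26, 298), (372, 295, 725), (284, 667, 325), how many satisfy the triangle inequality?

(136,387,500): 136+387 > 500 → valid
(21,38,55): 21+38 > 55 → valid
(171,382,511): 171+382 > 511 → valid
(91,312,357): 91+312 > 357 → valid
(26,298,352): 26+298 ≤ 352 → not valid
(295,372,725): 295+372 ≤ 725 → not valid
(284,325,667): 284+325 ≤ 667 → not valid
4 of the 7 triples form a triangle.

4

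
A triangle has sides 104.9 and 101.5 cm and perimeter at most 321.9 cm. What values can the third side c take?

Triangle inequality alone gives 3.4 < c < 206.4.
The perimeter condition gives c ≤ 321.9 − 104.9 − 101.5 = 115.5.
Intersecting the two: 3.4 < c ≤ 115.5.

3.4 < c ≤ 115.5 cm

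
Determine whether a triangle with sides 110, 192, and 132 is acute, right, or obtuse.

Compare the square of the longest side to the sum of squares of the other two: 110² + 132² = 29524 < 36864 = 192².

obtuse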